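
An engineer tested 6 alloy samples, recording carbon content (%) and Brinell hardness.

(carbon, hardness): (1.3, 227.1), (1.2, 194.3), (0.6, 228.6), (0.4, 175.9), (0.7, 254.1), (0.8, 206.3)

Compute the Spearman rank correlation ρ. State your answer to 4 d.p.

0.0857

Rank carbon: 6, 5, 2, 1, 3, 4
Rank hardness: 4, 2, 5, 1, 6, 3
d = rank(carbon) − rank(hardness): 2, 3, -3, 0, -3, 1; Σd² = 32
ρ = 1 − 6Σd² / [n(n²−1)] = 1 − 6×32 / (6×35) = 1 − 192/210 ≈ 0.0857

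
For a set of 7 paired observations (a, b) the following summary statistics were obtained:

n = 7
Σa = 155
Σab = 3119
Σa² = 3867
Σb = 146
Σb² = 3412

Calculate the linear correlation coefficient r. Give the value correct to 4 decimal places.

-0.2851

r = (nΣab − ΣaΣb) / √[(nΣa² − (Σa)²)(nΣb² − (Σb)²)]
Numerator: 7×3119 − 155×146 = -797
Denominator: √[(27069 − 24025)(23884 − 21316)] = √[3044 × 2568] = 2795.8884
r = -797 / 2795.8884 ≈ -0.2851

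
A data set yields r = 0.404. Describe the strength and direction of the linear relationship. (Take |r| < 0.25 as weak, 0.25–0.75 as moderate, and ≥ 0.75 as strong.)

r = 0.404 > 0 so the relationship is positive.
|r| = 0.404, which falls in the moderate range.

moderate positive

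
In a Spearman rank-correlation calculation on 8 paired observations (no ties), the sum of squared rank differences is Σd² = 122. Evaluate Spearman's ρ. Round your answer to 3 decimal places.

-0.452

ρ = 1 − 6Σd² / [n(n²−1)] = 1 − 6×122 / (8×63)
  = 1 − 732/504 = 1 − 1.4524 ≈ -0.452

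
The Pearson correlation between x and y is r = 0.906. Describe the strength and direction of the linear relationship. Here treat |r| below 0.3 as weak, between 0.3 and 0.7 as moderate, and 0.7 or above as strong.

r = 0.906 > 0 so the relationship is positive.
|r| = 0.906, which falls in the strong range.

strong positive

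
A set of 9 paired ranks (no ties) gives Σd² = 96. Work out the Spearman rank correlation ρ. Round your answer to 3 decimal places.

0.200

ρ = 1 − 6Σd² / [n(n²−1)] = 1 − 6×96 / (9×80)
  = 1 − 576/720 = 1 − 0.8000 ≈ 0.200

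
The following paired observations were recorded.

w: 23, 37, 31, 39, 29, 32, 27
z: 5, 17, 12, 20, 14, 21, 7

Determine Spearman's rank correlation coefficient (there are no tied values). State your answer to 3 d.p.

0.857

Rank w: 1, 6, 4, 7, 3, 5, 2
Rank z: 1, 5, 3, 6, 4, 7, 2
d = rank(w) − rank(z): 0, 1, 1, 1, -1, -2, 0; Σd² = 8
ρ = 1 − 6Σd² / [n(n²−1)] = 1 − 6×8 / (7×48) = 1 − 48/336 ≈ 0.857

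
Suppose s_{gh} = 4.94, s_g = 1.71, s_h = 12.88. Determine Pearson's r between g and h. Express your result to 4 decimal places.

0.2243

r = Cov(g,h) / (s_g · s_h) = 4.94 / (1.71 × 12.88)
  = 4.94 / 22.0248 ≈ 0.2243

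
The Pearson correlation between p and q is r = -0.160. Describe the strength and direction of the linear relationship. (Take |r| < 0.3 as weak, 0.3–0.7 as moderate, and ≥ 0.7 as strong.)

r = -0.160 < 0 so the relationship is negative.
|r| = 0.160, which falls in the weak range.

weak negative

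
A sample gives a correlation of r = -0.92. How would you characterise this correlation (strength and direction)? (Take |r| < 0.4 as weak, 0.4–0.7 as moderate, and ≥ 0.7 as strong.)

r = -0.92 < 0 so the relationship is negative.
|r| = 0.92, which falls in the strong range.

strong negative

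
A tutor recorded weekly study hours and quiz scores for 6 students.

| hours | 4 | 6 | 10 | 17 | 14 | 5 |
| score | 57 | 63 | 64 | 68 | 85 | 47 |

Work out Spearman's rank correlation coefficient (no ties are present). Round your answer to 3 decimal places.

0.886

Rank hours: 1, 3, 4, 6, 5, 2
Rank score: 2, 3, 4, 5, 6, 1
d = rank(hours) − rank(score): -1, 0, 0, 1, -1, 1; Σd² = 4
ρ = 1 − 6Σd² / [n(n²−1)] = 1 − 6×4 / (6×35) = 1 − 24/210 ≈ 0.886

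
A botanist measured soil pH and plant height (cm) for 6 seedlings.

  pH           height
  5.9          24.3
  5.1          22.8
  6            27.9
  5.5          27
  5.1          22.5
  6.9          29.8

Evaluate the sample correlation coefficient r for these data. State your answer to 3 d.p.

0.862

n = 6, Σx = 34.5, Σy = 154.3, Σx² = 200.69, Σy² = 4012.03, Σxy = 895.92
nΣxy − ΣxΣy = 5375.52 − 5323.35 = 52.17
nΣx² − (Σx)² = 1204.14 − 1190.25 = 13.89; nΣy² − (Σy)² = 24072.18 − 23808.49 = 263.69
r = 52.17 / √(13.89 × 263.69) = 52.17 / 60.5199 ≈ 0.862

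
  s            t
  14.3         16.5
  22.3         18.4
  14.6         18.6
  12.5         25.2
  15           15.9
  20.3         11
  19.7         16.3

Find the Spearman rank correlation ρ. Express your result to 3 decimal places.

Rank s: 2, 7, 3, 1, 4, 6, 5
Rank t: 4, 5, 6, 7, 2, 1, 3
d = rank(s) − rank(t): -2, 2, -3, -6, 2, 5, 2; Σd² = 86
ρ = 1 − 6Σd² / [n(n²−1)] = 1 − 6×86 / (7×48) = 1 − 516/336 ≈ -0.536

-0.536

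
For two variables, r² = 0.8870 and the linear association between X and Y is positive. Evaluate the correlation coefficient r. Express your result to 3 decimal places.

|r| = √0.8870 = 0.942
The association is positive, so r = 0.942.

0.942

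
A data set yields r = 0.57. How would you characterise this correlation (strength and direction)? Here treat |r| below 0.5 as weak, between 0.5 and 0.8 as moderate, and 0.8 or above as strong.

moderate positive

r = 0.57 > 0 so the relationship is positive.
|r| = 0.57, which falls in the moderate range.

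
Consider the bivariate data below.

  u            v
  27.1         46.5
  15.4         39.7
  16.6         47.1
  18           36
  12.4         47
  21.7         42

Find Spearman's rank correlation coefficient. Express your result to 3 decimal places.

-0.200

Rank u: 6, 2, 3, 4, 1, 5
Rank v: 4, 2, 6, 1, 5, 3
d = rank(u) − rank(v): 2, 0, -3, 3, -4, 2; Σd² = 42
ρ = 1 − 6Σd² / [n(n²−1)] = 1 − 6×42 / (6×35) = 1 − 252/210 ≈ -0.200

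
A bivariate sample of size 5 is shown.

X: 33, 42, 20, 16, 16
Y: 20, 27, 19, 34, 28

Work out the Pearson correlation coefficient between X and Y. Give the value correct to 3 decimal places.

-0.296

n = 5, ΣX = 127, ΣY = 128, ΣX² = 3765, ΣY² = 3430, ΣXY = 3166
nΣXY − ΣXΣY = 15830 − 16256 = -426
nΣX² − (ΣX)² = 18825 − 16129 = 2696; nΣY² − (ΣY)² = 17150 − 16384 = 766
r = -426 / √(2696 × 766) = -426 / 1437.0581 ≈ -0.296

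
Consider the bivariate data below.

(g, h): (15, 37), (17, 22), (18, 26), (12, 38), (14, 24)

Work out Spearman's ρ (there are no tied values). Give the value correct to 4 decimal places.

Rank g: 3, 4, 5, 1, 2
Rank h: 4, 1, 3, 5, 2
d = rank(g) − rank(h): -1, 3, 2, -4, 0; Σd² = 30
ρ = 1 − 6Σd² / [n(n²−1)] = 1 − 6×30 / (5×24) = 1 − 180/120 ≈ -0.5000

-0.5000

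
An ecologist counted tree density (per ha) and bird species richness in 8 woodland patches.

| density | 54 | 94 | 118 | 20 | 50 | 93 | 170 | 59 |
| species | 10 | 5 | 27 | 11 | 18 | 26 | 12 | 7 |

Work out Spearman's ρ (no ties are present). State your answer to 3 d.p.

0.190

Rank density: 3, 6, 7, 1, 2, 5, 8, 4
Rank species: 3, 1, 8, 4, 6, 7, 5, 2
d = rank(density) − rank(species): 0, 5, -1, -3, -4, -2, 3, 2; Σd² = 68
ρ = 1 − 6Σd² / [n(n²−1)] = 1 − 6×68 / (8×63) = 1 − 408/504 ≈ 0.190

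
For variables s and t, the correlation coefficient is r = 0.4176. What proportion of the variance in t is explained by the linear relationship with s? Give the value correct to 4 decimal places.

r² = (0.4176)² = 0.1744

0.1744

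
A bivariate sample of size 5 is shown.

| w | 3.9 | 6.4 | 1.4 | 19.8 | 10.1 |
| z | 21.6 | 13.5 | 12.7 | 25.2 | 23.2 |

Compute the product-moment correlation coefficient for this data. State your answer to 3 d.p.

0.734

n = 5, Σw = 41.6, Σz = 96.2, Σw² = 552.18, Σz² = 1983.38, Σwz = 921.7
nΣwz − ΣwΣz = 4608.5 − 4001.92 = 606.58
nΣw² − (Σw)² = 2760.9 − 1730.56 = 1030.34; nΣz² − (Σz)² = 9916.9 − 9254.44 = 662.46
r = 606.58 / √(1030.34 × 662.46) = 606.58 / 826.1713 ≈ 0.734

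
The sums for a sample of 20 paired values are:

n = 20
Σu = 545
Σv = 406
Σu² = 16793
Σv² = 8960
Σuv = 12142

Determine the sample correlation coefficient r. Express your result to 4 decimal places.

r = (nΣuv − ΣuΣv) / √[(nΣu² − (Σu)²)(nΣv² − (Σv)²)]
Numerator: 20×12142 − 545×406 = 21570
Denominator: √[(335860 − 297025)(179200 − 164836)] = √[38835 × 14364] = 23618.3391
r = 21570 / 23618.3391 ≈ 0.9133

0.9133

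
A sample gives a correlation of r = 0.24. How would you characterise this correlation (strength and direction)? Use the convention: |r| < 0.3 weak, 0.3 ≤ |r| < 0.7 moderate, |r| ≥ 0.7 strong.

weak positive

r = 0.24 > 0 so the relationship is positive.
|r| = 0.24, which falls in the weak range.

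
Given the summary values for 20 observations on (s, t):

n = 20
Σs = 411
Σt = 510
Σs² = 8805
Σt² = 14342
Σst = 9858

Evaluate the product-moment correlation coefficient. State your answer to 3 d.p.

-0.899

r = (nΣst − ΣsΣt) / √[(nΣs² − (Σs)²)(nΣt² − (Σt)²)]
Numerator: 20×9858 − 411×510 = -12450
Denominator: √[(176100 − 168921)(286840 − 260100)] = √[7179 × 26740] = 13855.1961
r = -12450 / 13855.1961 ≈ -0.899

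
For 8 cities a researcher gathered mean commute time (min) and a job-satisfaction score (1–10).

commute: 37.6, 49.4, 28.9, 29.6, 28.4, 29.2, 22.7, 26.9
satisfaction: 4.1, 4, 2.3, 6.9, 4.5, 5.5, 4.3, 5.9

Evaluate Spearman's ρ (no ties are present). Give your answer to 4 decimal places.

-0.2381

Rank commute: 7, 8, 4, 6, 3, 5, 1, 2
Rank satisfaction: 3, 2, 1, 8, 5, 6, 4, 7
d = rank(commute) − rank(satisfaction): 4, 6, 3, -2, -2, -1, -3, -5; Σd² = 104
ρ = 1 − 6Σd² / [n(n²−1)] = 1 − 6×104 / (8×63) = 1 − 624/504 ≈ -0.2381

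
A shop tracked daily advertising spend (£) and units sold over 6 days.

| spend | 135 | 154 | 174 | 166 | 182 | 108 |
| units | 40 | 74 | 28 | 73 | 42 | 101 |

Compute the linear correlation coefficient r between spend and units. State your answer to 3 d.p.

n = 6, Σx = 919, Σy = 358, Σx² = 144561, Σy² = 25154, Σxy = 52338
nΣxy − ΣxΣy = 314028 − 329002 = -14974
nΣx² − (Σx)² = 867366 − 844561 = 22805; nΣy² − (Σy)² = 150924 − 128164 = 22760
r = -14974 / √(22805 × 22760) = -14974 / 22782.4889 ≈ -0.657

-0.657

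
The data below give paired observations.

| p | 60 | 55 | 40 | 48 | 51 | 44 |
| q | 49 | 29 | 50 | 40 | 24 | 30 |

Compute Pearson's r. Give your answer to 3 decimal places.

-0.067

n = 6, Σp = 298, Σq = 222, Σp² = 15066, Σq² = 8818, Σpq = 10999
nΣpq − ΣpΣq = 65994 − 66156 = -162
nΣp² − (Σp)² = 90396 − 88804 = 1592; nΣq² − (Σq)² = 52908 − 49284 = 3624
r = -162 / √(1592 × 3624) = -162 / 2401.9592 ≈ -0.067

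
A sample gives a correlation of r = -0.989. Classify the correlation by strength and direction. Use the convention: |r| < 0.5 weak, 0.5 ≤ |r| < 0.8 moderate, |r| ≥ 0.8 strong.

strong negative

r = -0.989 < 0 so the relationship is negative.
|r| = 0.989, which falls in the strong range.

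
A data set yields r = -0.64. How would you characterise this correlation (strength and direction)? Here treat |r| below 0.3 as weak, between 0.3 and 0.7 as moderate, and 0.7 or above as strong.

moderate negative

r = -0.64 < 0 so the relationship is negative.
|r| = 0.64, which falls in the moderate range.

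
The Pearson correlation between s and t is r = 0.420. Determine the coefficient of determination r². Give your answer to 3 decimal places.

0.176

r² = (0.420)² = 0.176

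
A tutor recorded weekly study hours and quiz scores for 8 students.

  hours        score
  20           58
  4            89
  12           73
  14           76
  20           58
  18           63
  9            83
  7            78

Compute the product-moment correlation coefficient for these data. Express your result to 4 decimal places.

n = 8, Σx = 104, Σy = 578, Σx² = 1610, Σy² = 42696, Σxy = 7043
nΣxy − ΣxΣy = 56344 − 60112 = -3768
nΣx² − (Σx)² = 12880 − 10816 = 2064; nΣy² − (Σy)² = 341568 − 334084 = 7484
r = -3768 / √(2064 × 7484) = -3768 / 3930.2641 ≈ -0.9587

-0.9587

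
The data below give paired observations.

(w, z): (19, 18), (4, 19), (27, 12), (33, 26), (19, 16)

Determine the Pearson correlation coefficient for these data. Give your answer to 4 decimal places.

0.2133

n = 5, Σw = 102, Σz = 91, Σw² = 2556, Σz² = 1761, Σwz = 1904
nΣwz − ΣwΣz = 9520 − 9282 = 238
nΣw² − (Σw)² = 12780 − 10404 = 2376; nΣz² − (Σz)² = 8805 − 8281 = 524
r = 238 / √(2376 × 524) = 238 / 1115.8064 ≈ 0.2133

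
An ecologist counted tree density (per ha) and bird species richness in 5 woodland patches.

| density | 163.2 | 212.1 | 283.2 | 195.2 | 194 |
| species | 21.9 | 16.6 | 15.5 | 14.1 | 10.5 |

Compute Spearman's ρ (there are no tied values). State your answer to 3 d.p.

-0.100

Rank density: 1, 4, 5, 3, 2
Rank species: 5, 4, 3, 2, 1
d = rank(density) − rank(species): -4, 0, 2, 1, 1; Σd² = 22
ρ = 1 − 6Σd² / [n(n²−1)] = 1 − 6×22 / (5×24) = 1 − 132/120 ≈ -0.100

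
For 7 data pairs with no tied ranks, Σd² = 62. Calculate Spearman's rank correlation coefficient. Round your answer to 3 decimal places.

ρ = 1 − 6Σd² / [n(n²−1)] = 1 − 6×62 / (7×48)
  = 1 − 372/336 = 1 − 1.1071 ≈ -0.107

-0.107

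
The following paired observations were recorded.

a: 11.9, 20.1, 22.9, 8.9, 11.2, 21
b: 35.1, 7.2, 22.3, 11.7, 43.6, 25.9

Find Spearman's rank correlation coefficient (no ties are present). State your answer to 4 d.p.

-0.1429

Rank a: 3, 4, 6, 1, 2, 5
Rank b: 5, 1, 3, 2, 6, 4
d = rank(a) − rank(b): -2, 3, 3, -1, -4, 1; Σd² = 40
ρ = 1 − 6Σd² / [n(n²−1)] = 1 − 6×40 / (6×35) = 1 − 240/210 ≈ -0.1429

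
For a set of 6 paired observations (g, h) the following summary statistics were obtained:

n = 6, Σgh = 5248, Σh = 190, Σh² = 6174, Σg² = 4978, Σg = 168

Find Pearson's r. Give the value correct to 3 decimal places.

-0.347

r = (nΣgh − ΣgΣh) / √[(nΣg² − (Σg)²)(nΣh² − (Σh)²)]
Numerator: 6×5248 − 168×190 = -432
Denominator: √[(29868 − 28224)(37044 − 36100)] = √[1644 × 944] = 1245.7672
r = -432 / 1245.7672 ≈ -0.347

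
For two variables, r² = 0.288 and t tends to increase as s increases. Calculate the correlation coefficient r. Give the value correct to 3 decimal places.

|r| = √0.288 = 0.537
The association is positive, so r = 0.537.

0.537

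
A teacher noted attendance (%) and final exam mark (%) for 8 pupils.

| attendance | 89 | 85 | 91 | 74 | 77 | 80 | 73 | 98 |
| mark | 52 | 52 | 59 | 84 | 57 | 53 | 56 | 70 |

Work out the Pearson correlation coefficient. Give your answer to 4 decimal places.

-0.0862

n = 8, Σx = 667, Σy = 483, Σx² = 56165, Σy² = 30039, Σxy = 40210
nΣxy − ΣxΣy = 321680 − 322161 = -481
nΣx² − (Σx)² = 449320 − 444889 = 4431; nΣy² − (Σy)² = 240312 − 233289 = 7023
r = -481 / √(4431 × 7023) = -481 / 5578.4328 ≈ -0.0862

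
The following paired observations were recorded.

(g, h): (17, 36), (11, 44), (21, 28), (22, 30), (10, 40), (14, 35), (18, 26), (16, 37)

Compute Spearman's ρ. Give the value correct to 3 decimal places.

-0.810

Rank g: 5, 2, 7, 8, 1, 3, 6, 4
Rank h: 5, 8, 2, 3, 7, 4, 1, 6
d = rank(g) − rank(h): 0, -6, 5, 5, -6, -1, 5, -2; Σd² = 152
ρ = 1 − 6Σd² / [n(n²−1)] = 1 − 6×152 / (8×63) = 1 − 912/504 ≈ -0.810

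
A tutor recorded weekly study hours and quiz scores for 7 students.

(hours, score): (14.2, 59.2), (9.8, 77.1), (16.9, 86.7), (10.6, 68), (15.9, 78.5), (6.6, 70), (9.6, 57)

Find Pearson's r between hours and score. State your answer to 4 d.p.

n = 7, Σx = 83.6, Σy = 496.5, Σx² = 1084.18, Σy² = 35901.19, Σxy = 6039.6
nΣxy − ΣxΣy = 42277.2 − 41507.4 = 769.8
nΣx² − (Σx)² = 7589.26 − 6988.96 = 600.3; nΣy² − (Σy)² = 251308.33 − 246512.25 = 4796.08
r = 769.8 / √(600.3 × 4796.08) = 769.8 / 1696.7872 ≈ 0.4537

0.4537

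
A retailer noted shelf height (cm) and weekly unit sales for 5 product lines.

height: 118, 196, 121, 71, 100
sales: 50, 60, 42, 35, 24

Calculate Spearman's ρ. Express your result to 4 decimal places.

0.8000

Rank height: 3, 5, 4, 1, 2
Rank sales: 4, 5, 3, 2, 1
d = rank(height) − rank(sales): -1, 0, 1, -1, 1; Σd² = 4
ρ = 1 − 6Σd² / [n(n²−1)] = 1 − 6×4 / (5×24) = 1 − 24/120 ≈ 0.8000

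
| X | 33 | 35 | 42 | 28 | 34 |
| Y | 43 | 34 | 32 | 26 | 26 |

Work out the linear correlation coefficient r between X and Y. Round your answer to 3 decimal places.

n = 5, ΣX = 172, ΣY = 161, ΣX² = 6018, ΣY² = 5381, ΣXY = 5565
nΣXY − ΣXΣY = 27825 − 27692 = 133
nΣX² − (ΣX)² = 30090 − 29584 = 506; nΣY² − (ΣY)² = 26905 − 25921 = 984
r = 133 / √(506 × 984) = 133 / 705.6231 ≈ 0.188

0.188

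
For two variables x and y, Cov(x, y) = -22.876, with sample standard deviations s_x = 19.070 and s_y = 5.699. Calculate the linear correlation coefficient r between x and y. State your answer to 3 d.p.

-0.210

r = Cov(x,y) / (s_x · s_y) = -22.876 / (19.070 × 5.699)
  = -22.876 / 108.6799 ≈ -0.210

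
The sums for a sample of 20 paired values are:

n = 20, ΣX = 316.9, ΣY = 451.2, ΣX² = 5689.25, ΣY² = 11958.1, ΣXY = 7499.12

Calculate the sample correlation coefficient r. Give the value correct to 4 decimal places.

0.3209

r = (nΣXY − ΣXΣY) / √[(nΣX² − (ΣX)²)(nΣY² − (ΣY)²)]
Numerator: 20×7499.12 − 316.9×451.2 = 6997.12
Denominator: √[(113785 − 100425.61)(239162 − 203581.44)] = √[13359.39 × 35580.56] = 21802.1691
r = 6997.12 / 21802.1691 ≈ 0.3209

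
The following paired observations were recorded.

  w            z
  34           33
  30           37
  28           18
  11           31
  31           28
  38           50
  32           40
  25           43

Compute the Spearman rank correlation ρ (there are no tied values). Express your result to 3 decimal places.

Rank w: 7, 4, 3, 1, 5, 8, 6, 2
Rank z: 4, 5, 1, 3, 2, 8, 6, 7
d = rank(w) − rank(z): 3, -1, 2, -2, 3, 0, 0, -5; Σd² = 52
ρ = 1 − 6Σd² / [n(n²−1)] = 1 − 6×52 / (8×63) = 1 − 312/504 ≈ 0.381

0.381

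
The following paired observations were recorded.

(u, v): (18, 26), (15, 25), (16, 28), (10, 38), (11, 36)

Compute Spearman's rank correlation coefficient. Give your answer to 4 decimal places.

Rank u: 5, 3, 4, 1, 2
Rank v: 2, 1, 3, 5, 4
d = rank(u) − rank(v): 3, 2, 1, -4, -2; Σd² = 34
ρ = 1 − 6Σd² / [n(n²−1)] = 1 − 6×34 / (5×24) = 1 − 204/120 ≈ -0.7000

-0.7000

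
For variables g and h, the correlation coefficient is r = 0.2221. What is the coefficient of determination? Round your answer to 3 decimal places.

r² = (0.2221)² = 0.049

0.049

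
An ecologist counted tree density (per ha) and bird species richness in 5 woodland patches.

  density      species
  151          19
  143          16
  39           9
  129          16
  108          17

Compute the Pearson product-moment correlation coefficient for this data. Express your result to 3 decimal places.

0.926

n = 5, Σx = 570, Σy = 77, Σx² = 73076, Σy² = 1243, Σxy = 9408
nΣxy − ΣxΣy = 47040 − 43890 = 3150
nΣx² − (Σx)² = 365380 − 324900 = 40480; nΣy² − (Σy)² = 6215 − 5929 = 286
r = 3150 / √(40480 × 286) = 3150 / 3402.5402 ≈ 0.926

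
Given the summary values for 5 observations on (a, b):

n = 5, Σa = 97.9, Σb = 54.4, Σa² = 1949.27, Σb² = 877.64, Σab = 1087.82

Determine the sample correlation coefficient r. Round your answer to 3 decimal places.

r = (nΣab − ΣaΣb) / √[(nΣa² − (Σa)²)(nΣb² − (Σb)²)]
Numerator: 5×1087.82 − 97.9×54.4 = 113.34
Denominator: √[(9746.35 − 9584.41)(4388.2 − 2959.36)] = √[161.94 × 1428.84] = 481.0264
r = 113.34 / 481.0264 ≈ 0.236

0.236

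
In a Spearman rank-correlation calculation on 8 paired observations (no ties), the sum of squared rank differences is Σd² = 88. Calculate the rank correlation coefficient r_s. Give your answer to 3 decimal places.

ρ = 1 − 6Σd² / [n(n²−1)] = 1 − 6×88 / (8×63)
  = 1 − 528/504 = 1 − 1.0476 ≈ -0.048

-0.048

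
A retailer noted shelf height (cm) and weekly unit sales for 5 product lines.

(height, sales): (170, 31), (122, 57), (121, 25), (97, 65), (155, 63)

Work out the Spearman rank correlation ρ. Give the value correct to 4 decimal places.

Rank height: 5, 3, 2, 1, 4
Rank sales: 2, 3, 1, 5, 4
d = rank(height) − rank(sales): 3, 0, 1, -4, 0; Σd² = 26
ρ = 1 − 6Σd² / [n(n²−1)] = 1 − 6×26 / (5×24) = 1 − 156/120 ≈ -0.3000

-0.3000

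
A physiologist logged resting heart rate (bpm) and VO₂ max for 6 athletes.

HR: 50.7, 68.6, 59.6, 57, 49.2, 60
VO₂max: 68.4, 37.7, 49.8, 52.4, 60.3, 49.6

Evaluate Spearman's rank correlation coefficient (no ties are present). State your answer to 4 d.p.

Rank HR: 2, 6, 4, 3, 1, 5
Rank VO₂max: 6, 1, 3, 4, 5, 2
d = rank(HR) − rank(VO₂max): -4, 5, 1, -1, -4, 3; Σd² = 68
ρ = 1 − 6Σd² / [n(n²−1)] = 1 − 6×68 / (6×35) = 1 − 408/210 ≈ -0.9429

-0.9429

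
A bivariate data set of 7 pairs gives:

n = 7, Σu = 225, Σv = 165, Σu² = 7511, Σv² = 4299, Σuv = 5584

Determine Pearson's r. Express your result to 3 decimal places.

0.830

r = (nΣuv − ΣuΣv) / √[(nΣu² − (Σu)²)(nΣv² − (Σv)²)]
Numerator: 7×5584 − 225×165 = 1963
Denominator: √[(52577 − 50625)(30093 − 27225)] = √[1952 × 2868] = 2366.0803
r = 1963 / 2366.0803 ≈ 0.830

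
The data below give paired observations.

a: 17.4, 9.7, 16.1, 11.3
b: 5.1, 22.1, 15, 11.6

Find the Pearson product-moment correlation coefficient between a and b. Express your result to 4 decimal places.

-0.7285

n = 4, Σa = 54.5, Σb = 53.8, Σa² = 783.75, Σb² = 873.98, Σab = 675.69
nΣab − ΣaΣb = 2702.76 − 2932.1 = -229.34
nΣa² − (Σa)² = 3135 − 2970.25 = 164.75; nΣb² − (Σb)² = 3495.92 − 2894.44 = 601.48
r = -229.34 / √(164.75 × 601.48) = -229.34 / 314.7917 ≈ -0.7285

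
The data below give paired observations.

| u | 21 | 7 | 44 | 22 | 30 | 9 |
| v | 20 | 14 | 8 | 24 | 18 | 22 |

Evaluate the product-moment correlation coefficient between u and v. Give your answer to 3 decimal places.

n = 6, Σu = 133, Σv = 106, Σu² = 3891, Σv² = 2044, Σuv = 2136
nΣuv − ΣuΣv = 12816 − 14098 = -1282
nΣu² − (Σu)² = 23346 − 17689 = 5657; nΣv² − (Σv)² = 12264 − 11236 = 1028
r = -1282 / √(5657 × 1028) = -1282 / 2411.5132 ≈ -0.532

-0.532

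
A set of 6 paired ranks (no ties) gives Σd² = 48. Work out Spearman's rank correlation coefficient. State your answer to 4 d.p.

-0.3714

ρ = 1 − 6Σd² / [n(n²−1)] = 1 − 6×48 / (6×35)
  = 1 − 288/210 = 1 − 1.37143 ≈ -0.3714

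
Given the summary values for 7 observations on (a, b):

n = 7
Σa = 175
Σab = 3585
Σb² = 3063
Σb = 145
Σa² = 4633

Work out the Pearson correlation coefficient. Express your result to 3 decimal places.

-0.323

r = (nΣab − ΣaΣb) / √[(nΣa² − (Σa)²)(nΣb² − (Σb)²)]
Numerator: 7×3585 − 175×145 = -280
Denominator: √[(32431 − 30625)(21441 − 21025)] = √[1806 × 416] = 866.7733
r = -280 / 866.7733 ≈ -0.323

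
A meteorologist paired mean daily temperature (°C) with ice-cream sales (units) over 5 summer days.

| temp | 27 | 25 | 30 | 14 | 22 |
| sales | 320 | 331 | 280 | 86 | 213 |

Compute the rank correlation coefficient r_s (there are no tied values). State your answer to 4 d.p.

Rank temp: 4, 3, 5, 1, 2
Rank sales: 4, 5, 3, 1, 2
d = rank(temp) − rank(sales): 0, -2, 2, 0, 0; Σd² = 8
ρ = 1 − 6Σd² / [n(n²−1)] = 1 − 6×8 / (5×24) = 1 − 48/120 ≈ 0.6000

0.6000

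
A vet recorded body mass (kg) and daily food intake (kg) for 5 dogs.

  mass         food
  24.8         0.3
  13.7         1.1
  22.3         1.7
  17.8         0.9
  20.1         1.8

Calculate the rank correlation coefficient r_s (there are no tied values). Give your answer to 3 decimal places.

-0.200

Rank mass: 5, 1, 4, 2, 3
Rank food: 1, 3, 4, 2, 5
d = rank(mass) − rank(food): 4, -2, 0, 0, -2; Σd² = 24
ρ = 1 − 6Σd² / [n(n²−1)] = 1 − 6×24 / (5×24) = 1 − 144/120 ≈ -0.200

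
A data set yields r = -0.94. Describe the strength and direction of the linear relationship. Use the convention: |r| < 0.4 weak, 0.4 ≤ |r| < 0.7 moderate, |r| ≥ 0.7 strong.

strong negative

r = -0.94 < 0 so the relationship is negative.
|r| = 0.94, which falls in the strong range.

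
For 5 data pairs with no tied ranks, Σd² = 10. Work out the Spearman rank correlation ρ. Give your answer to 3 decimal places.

0.500

ρ = 1 − 6Σd² / [n(n²−1)] = 1 − 6×10 / (5×24)
  = 1 − 60/120 = 1 − 0.5000 ≈ 0.500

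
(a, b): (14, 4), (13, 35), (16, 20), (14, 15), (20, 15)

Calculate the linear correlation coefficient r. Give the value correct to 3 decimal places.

n = 5, Σa = 77, Σb = 89, Σa² = 1217, Σb² = 2091, Σab = 1341
nΣab − ΣaΣb = 6705 − 6853 = -148
nΣa² − (Σa)² = 6085 − 5929 = 156; nΣb² − (Σb)² = 10455 − 7921 = 2534
r = -148 / √(156 × 2534) = -148 / 628.7321 ≈ -0.235

-0.235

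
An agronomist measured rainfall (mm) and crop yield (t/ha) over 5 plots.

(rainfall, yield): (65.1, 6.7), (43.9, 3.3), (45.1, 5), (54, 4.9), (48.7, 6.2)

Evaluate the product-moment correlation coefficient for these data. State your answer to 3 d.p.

0.714

n = 5, Σx = 256.8, Σy = 26.1, Σx² = 13486.92, Σy² = 143.23, Σxy = 1373.08
nΣxy − ΣxΣy = 6865.4 − 6702.48 = 162.92
nΣx² − (Σx)² = 67434.6 − 65946.24 = 1488.36; nΣy² − (Σy)² = 716.15 − 681.21 = 34.94
r = 162.92 / √(1488.36 × 34.94) = 162.92 / 228.0423 ≈ 0.714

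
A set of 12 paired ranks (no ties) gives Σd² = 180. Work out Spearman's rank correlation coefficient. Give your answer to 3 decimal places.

ρ = 1 − 6Σd² / [n(n²−1)] = 1 − 6×180 / (12×143)
  = 1 − 1080/1716 = 1 − 0.6294 ≈ 0.371

0.371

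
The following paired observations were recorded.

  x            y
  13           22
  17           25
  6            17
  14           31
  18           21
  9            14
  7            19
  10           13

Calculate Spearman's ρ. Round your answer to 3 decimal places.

0.619

Rank x: 5, 7, 1, 6, 8, 3, 2, 4
Rank y: 6, 7, 3, 8, 5, 2, 4, 1
d = rank(x) − rank(y): -1, 0, -2, -2, 3, 1, -2, 3; Σd² = 32
ρ = 1 − 6Σd² / [n(n²−1)] = 1 − 6×32 / (8×63) = 1 − 192/504 ≈ 0.619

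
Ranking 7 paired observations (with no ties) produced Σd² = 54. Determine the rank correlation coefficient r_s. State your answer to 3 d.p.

0.036

ρ = 1 − 6Σd² / [n(n²−1)] = 1 − 6×54 / (7×48)
  = 1 − 324/336 = 1 − 0.9643 ≈ 0.036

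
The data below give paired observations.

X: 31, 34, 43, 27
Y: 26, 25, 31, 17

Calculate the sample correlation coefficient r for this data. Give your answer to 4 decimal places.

0.9029

n = 4, ΣX = 135, ΣY = 99, ΣX² = 4695, ΣY² = 2551, ΣXY = 3448
nΣXY − ΣXΣY = 13792 − 13365 = 427
nΣX² − (ΣX)² = 18780 − 18225 = 555; nΣY² − (ΣY)² = 10204 − 9801 = 403
r = 427 / √(555 × 403) = 427 / 472.9323 ≈ 0.9029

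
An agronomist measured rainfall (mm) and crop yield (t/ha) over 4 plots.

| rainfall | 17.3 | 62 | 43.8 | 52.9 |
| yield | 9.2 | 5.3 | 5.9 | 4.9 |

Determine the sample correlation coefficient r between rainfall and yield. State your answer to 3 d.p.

n = 4, Σx = 176, Σy = 25.3, Σx² = 8860.14, Σy² = 171.55, Σxy = 1005.39
nΣxy − ΣxΣy = 4021.56 − 4452.8 = -431.24
nΣx² − (Σx)² = 35440.56 − 30976 = 4464.56; nΣy² − (Σy)² = 686.2 − 640.09 = 46.11
r = -431.24 / √(4464.56 × 46.11) = -431.24 / 453.7189 ≈ -0.950

-0.950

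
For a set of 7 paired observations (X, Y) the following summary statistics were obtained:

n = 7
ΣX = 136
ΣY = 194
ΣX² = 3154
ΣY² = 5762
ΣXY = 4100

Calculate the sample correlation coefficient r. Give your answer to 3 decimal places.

0.745

r = (nΣXY − ΣXΣY) / √[(nΣX² − (ΣX)²)(nΣY² − (ΣY)²)]
Numerator: 7×4100 − 136×194 = 2316
Denominator: √[(22078 − 18496)(40334 − 37636)] = √[3582 × 2698] = 3108.7354
r = 2316 / 3108.7354 ≈ 0.745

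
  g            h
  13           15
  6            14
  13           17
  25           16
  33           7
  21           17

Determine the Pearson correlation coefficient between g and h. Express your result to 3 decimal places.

-0.559

n = 6, Σg = 111, Σh = 86, Σg² = 2529, Σh² = 1304, Σgh = 1488
nΣgh − ΣgΣh = 8928 − 9546 = -618
nΣg² − (Σg)² = 15174 − 12321 = 2853; nΣh² − (Σh)² = 7824 − 7396 = 428
r = -618 / √(2853 × 428) = -618 / 1105.0267 ≈ -0.559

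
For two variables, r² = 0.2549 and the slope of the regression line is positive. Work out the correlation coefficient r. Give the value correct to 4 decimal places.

|r| = √0.2549 = 0.5049
The association is positive, so r = 0.5049.

0.5049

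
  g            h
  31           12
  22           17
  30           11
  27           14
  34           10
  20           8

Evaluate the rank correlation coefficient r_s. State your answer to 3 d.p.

-0.086

Rank g: 5, 2, 4, 3, 6, 1
Rank h: 4, 6, 3, 5, 2, 1
d = rank(g) − rank(h): 1, -4, 1, -2, 4, 0; Σd² = 38
ρ = 1 − 6Σd² / [n(n²−1)] = 1 − 6×38 / (6×35) = 1 − 228/210 ≈ -0.086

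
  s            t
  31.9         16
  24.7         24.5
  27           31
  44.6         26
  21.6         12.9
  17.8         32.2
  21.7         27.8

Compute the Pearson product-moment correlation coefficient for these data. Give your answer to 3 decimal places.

n = 7, Σs = 189.3, Σt = 170.4, Σs² = 5600.15, Σt² = 4469.34, Σst = 4567.21
nΣst − ΣsΣt = 31970.47 − 32256.72 = -286.25
nΣs² − (Σs)² = 39201.05 − 35834.49 = 3366.56; nΣt² − (Σt)² = 31285.38 − 29036.16 = 2249.22
r = -286.25 / √(3366.56 × 2249.22) = -286.25 / 2751.7511 ≈ -0.104

-0.104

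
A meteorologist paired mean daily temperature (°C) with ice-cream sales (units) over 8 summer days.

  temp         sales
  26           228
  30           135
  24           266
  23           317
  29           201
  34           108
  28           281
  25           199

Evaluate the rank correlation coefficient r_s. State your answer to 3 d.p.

-0.762

Rank temp: 4, 7, 2, 1, 6, 8, 5, 3
Rank sales: 5, 2, 6, 8, 4, 1, 7, 3
d = rank(temp) − rank(sales): -1, 5, -4, -7, 2, 7, -2, 0; Σd² = 148
ρ = 1 − 6Σd² / [n(n²−1)] = 1 − 6×148 / (8×63) = 1 − 888/504 ≈ -0.762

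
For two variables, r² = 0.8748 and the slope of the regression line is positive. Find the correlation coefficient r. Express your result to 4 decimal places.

0.9353

|r| = √0.8748 = 0.9353
The association is positive, so r = 0.9353.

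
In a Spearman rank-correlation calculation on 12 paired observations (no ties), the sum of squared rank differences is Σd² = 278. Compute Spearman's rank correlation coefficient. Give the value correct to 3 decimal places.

ρ = 1 − 6Σd² / [n(n²−1)] = 1 − 6×278 / (12×143)
  = 1 − 1668/1716 = 1 − 0.9720 ≈ 0.028

0.028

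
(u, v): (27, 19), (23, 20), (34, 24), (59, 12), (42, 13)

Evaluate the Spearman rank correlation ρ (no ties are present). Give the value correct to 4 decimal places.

-0.7000

Rank u: 2, 1, 3, 5, 4
Rank v: 3, 4, 5, 1, 2
d = rank(u) − rank(v): -1, -3, -2, 4, 2; Σd² = 34
ρ = 1 − 6Σd² / [n(n²−1)] = 1 − 6×34 / (5×24) = 1 − 204/120 ≈ -0.7000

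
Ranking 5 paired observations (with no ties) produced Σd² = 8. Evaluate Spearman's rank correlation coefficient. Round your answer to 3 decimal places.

0.600

ρ = 1 − 6Σd² / [n(n²−1)] = 1 − 6×8 / (5×24)
  = 1 − 48/120 = 1 − 0.4000 ≈ 0.600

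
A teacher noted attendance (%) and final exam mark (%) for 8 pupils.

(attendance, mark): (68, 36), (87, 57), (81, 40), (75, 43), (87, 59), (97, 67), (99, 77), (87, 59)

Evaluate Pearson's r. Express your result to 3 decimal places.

n = 8, Σx = 681, Σy = 438, Σx² = 58727, Σy² = 25374, Σxy = 38260
nΣxy − ΣxΣy = 306080 − 298278 = 7802
nΣx² − (Σx)² = 469816 − 463761 = 6055; nΣy² − (Σy)² = 202992 − 191844 = 11148
r = 7802 / √(6055 × 11148) = 7802 / 8215.9077 ≈ 0.950

0.950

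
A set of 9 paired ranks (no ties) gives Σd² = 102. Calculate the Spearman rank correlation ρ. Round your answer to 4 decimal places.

0.1500

ρ = 1 − 6Σd² / [n(n²−1)] = 1 − 6×102 / (9×80)
  = 1 − 612/720 = 1 − 0.85000 ≈ 0.1500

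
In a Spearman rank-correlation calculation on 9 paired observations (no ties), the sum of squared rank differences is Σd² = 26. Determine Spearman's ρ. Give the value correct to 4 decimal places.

ρ = 1 − 6Σd² / [n(n²−1)] = 1 − 6×26 / (9×80)
  = 1 − 156/720 = 1 − 0.21667 ≈ 0.7833

0.7833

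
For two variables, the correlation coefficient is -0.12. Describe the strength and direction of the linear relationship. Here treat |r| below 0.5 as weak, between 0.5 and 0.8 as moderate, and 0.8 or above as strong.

weak negative

r = -0.12 < 0 so the relationship is negative.
|r| = 0.12, which falls in the weak range.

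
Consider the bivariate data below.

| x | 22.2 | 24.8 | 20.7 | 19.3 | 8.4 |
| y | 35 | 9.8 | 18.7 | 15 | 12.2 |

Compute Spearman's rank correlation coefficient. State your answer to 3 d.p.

Rank x: 4, 5, 3, 2, 1
Rank y: 5, 1, 4, 3, 2
d = rank(x) − rank(y): -1, 4, -1, -1, -1; Σd² = 20
ρ = 1 − 6Σd² / [n(n²−1)] = 1 − 6×20 / (5×24) = 1 − 120/120 ≈ 0.000

0.000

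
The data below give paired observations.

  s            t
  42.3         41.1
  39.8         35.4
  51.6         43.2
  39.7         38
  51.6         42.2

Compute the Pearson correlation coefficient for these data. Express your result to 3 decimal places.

0.853

n = 5, Σs = 225, Σt = 199.9, Σs² = 10274.54, Σt² = 8033.45, Σst = 9062.69
nΣst − ΣsΣt = 45313.45 − 44977.5 = 335.95
nΣs² − (Σs)² = 51372.7 − 50625 = 747.7; nΣt² − (Σt)² = 40167.25 − 39960.01 = 207.24
r = 335.95 / √(747.7 × 207.24) = 335.95 / 393.6411 ≈ 0.853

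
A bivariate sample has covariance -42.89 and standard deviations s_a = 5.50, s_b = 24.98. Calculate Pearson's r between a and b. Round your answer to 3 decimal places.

-0.312

r = Cov(a,b) / (s_a · s_b) = -42.89 / (5.50 × 24.98)
  = -42.89 / 137.3900 ≈ -0.312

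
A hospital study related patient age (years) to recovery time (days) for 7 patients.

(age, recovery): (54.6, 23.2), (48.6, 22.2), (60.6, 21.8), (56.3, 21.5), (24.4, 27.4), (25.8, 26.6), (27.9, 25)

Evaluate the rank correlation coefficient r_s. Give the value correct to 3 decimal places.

-0.929

Rank age: 5, 4, 7, 6, 1, 2, 3
Rank recovery: 4, 3, 2, 1, 7, 6, 5
d = rank(age) − rank(recovery): 1, 1, 5, 5, -6, -4, -2; Σd² = 108
ρ = 1 − 6Σd² / [n(n²−1)] = 1 − 6×108 / (7×48) = 1 − 648/336 ≈ -0.929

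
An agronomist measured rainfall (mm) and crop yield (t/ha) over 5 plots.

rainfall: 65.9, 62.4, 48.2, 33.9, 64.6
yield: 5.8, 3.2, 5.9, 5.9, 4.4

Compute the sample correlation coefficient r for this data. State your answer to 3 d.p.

n = 5, Σx = 275, Σy = 25.2, Σx² = 15882.18, Σy² = 132.86, Σxy = 1350.53
nΣxy − ΣxΣy = 6752.65 − 6930 = -177.35
nΣx² − (Σx)² = 79410.9 − 75625 = 3785.9; nΣy² − (Σy)² = 664.3 − 635.04 = 29.26
r = -177.35 / √(3785.9 × 29.26) = -177.35 / 332.8294 ≈ -0.533

-0.533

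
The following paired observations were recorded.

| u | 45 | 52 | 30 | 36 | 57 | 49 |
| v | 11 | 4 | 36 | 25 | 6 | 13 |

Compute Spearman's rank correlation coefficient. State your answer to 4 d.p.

Rank u: 3, 5, 1, 2, 6, 4
Rank v: 3, 1, 6, 5, 2, 4
d = rank(u) − rank(v): 0, 4, -5, -3, 4, 0; Σd² = 66
ρ = 1 − 6Σd² / [n(n²−1)] = 1 − 6×66 / (6×35) = 1 − 396/210 ≈ -0.8857

-0.8857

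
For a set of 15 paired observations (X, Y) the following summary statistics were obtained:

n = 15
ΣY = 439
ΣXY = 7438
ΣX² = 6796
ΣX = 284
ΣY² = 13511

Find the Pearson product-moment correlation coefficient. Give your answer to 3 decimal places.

r = (nΣXY − ΣXΣY) / √[(nΣX² − (ΣX)²)(nΣY² − (ΣY)²)]
Numerator: 15×7438 − 284×439 = -13106
Denominator: √[(101940 − 80656)(202665 − 192721)] = √[21284 × 9944] = 14548.1303
r = -13106 / 14548.1303 ≈ -0.901

-0.901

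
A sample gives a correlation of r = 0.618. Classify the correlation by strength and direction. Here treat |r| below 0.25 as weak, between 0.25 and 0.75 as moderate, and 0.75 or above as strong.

moderate positive

r = 0.618 > 0 so the relationship is positive.
|r| = 0.618, which falls in the moderate range.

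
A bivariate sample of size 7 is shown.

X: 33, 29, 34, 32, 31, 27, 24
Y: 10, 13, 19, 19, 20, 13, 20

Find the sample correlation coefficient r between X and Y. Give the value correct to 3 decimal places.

n = 7, ΣX = 210, ΣY = 114, ΣX² = 6376, ΣY² = 1960, ΣXY = 3412
nΣXY − ΣXΣY = 23884 − 23940 = -56
nΣX² − (ΣX)² = 44632 − 44100 = 532; nΣY² − (ΣY)² = 13720 − 12996 = 724
r = -56 / √(532 × 724) = -56 / 620.6190 ≈ -0.090

-0.090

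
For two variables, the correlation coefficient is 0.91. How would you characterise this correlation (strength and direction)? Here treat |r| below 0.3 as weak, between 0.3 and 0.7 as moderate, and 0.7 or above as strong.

r = 0.91 > 0 so the relationship is positive.
|r| = 0.91, which falls in the strong range.

strong positive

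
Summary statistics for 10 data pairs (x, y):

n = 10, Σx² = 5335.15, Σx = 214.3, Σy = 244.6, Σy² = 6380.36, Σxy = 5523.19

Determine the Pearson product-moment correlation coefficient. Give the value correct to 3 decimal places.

r = (nΣxy − ΣxΣy) / √[(nΣx² − (Σx)²)(nΣy² − (Σy)²)]
Numerator: 10×5523.19 − 214.3×244.6 = 2814.12
Denominator: √[(53351.5 − 45924.49)(63803.6 − 59829.16)] = √[7427.01 × 3974.44] = 5433.0660
r = 2814.12 / 5433.0660 ≈ 0.518

0.518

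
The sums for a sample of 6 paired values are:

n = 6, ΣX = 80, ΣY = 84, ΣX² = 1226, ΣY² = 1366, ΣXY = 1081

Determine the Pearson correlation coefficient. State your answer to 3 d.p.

r = (nΣXY − ΣXΣY) / √[(nΣX² − (ΣX)²)(nΣY² − (ΣY)²)]
Numerator: 6×1081 − 80×84 = -234
Denominator: √[(7356 − 6400)(8196 − 7056)] = √[956 × 1140] = 1043.9540
r = -234 / 1043.9540 ≈ -0.224

-0.224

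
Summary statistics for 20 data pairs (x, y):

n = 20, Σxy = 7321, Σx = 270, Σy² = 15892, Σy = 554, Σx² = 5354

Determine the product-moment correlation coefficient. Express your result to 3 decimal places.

r = (nΣxy − ΣxΣy) / √[(nΣx² − (Σx)²)(nΣy² − (Σy)²)]
Numerator: 20×7321 − 270×554 = -3160
Denominator: √[(107080 − 72900)(317840 − 306916)] = √[34180 × 10924] = 19323.1033
r = -3160 / 19323.1033 ≈ -0.164

-0.164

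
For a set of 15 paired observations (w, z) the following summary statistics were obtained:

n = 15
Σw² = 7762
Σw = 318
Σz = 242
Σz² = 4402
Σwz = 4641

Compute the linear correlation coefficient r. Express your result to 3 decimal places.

-0.687

r = (nΣwz − ΣwΣz) / √[(nΣw² − (Σw)²)(nΣz² − (Σz)²)]
Numerator: 15×4641 − 318×242 = -7341
Denominator: √[(116430 − 101124)(66030 − 58564)] = √[15306 × 7466] = 10689.9297
r = -7341 / 10689.9297 ≈ -0.687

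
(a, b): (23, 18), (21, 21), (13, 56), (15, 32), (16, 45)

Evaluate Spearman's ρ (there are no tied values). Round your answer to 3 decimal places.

Rank a: 5, 4, 1, 2, 3
Rank b: 1, 2, 5, 3, 4
d = rank(a) − rank(b): 4, 2, -4, -1, -1; Σd² = 38
ρ = 1 − 6Σd² / [n(n²−1)] = 1 − 6×38 / (5×24) = 1 − 228/120 ≈ -0.900

-0.900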